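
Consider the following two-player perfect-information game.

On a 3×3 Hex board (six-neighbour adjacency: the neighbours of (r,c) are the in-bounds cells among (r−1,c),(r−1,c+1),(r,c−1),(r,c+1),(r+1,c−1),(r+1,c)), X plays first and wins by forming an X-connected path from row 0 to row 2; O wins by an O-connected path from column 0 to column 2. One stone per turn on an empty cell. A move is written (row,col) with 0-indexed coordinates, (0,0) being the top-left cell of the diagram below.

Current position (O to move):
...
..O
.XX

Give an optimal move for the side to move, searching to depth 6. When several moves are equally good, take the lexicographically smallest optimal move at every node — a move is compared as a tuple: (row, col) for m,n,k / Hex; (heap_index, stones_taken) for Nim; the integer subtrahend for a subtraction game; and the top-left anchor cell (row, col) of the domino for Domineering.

p1 O@[.../..O/.XX]: (0,0)[O../..O/.XX]-1 (0,1)[.O./..O/.XX]+1* (0,2)[..O/..O/.XX]-1 (1,0)[.../O.O/.XX]-1 (1,1)[.../.OO/.XX]+1 (2,0)[.../..O/OXX]-1
p2 X@[.O./..O/.XX]: (0,0)[XO./..O/.XX]-1* (0,2)[.OX/..O/.XX]-1 (1,0)[.O./X.O/.XX]-1 (1,1)[.O./.XO/.XX]-1 (2,0)[.O./..O/XXX]-1
p3 O@[XO./..O/.XX]: (0,2)[XOO/..O/.XX]-1 (1,0)[XO./O.O/.XX]+1* (1,1)[XO./.OO/.XX]+1 (2,0)[XO./..O/OXX]-1
p4 X@[XO./O.O/.XX]: (0,2)[XOX/O.O/.XX]-1* (1,1)[XO./OXO/.XX]-1 (2,0)[XO./O.O/XXX]-1
p5 O@[XOX/O.O/.XX]: (1,1)[XOX/OOO/.XX]+1* (2,0)[XOX/O.O/OXX]-1
p6 X@[XOX/OOO/.XX] terminal -1; root [.../..O/.XX] d6

O's best at [.../..O/.XX]: (0,1)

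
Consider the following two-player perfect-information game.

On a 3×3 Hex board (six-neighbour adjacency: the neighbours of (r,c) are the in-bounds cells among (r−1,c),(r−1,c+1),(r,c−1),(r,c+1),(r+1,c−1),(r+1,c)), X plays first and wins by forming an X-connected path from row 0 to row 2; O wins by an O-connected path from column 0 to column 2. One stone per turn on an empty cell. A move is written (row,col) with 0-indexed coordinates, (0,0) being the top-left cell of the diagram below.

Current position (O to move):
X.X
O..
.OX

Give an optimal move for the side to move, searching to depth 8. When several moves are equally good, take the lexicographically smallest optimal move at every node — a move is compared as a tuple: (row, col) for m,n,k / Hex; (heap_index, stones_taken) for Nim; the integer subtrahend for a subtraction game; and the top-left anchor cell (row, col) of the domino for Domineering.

O's best at [X.X/O../.OX]: (1,2)

ply 1, O at X.X/O../.OX | (0,1)=-1→XOX/O../.OX; (1,1)=-1→X.X/OO./.OX; (1,2)=+1→X.X/O.O/.OX*; (2,0)=-1→X.X/O../OOX
ply 2, X at X.X/O.O/.OX | (0,1)=-1→XXX/O.O/.OX*; (1,1)=-1→X.X/OXO/.OX; (2,0)=-1→X.X/O.O/XOX
ply 3, O at XXX/O.O/.OX | (1,1)=+1→XXX/OOO/.OX*; (2,0)=+1→XXX/O.O/OOX
ply 4: XXX/OOO/.OX is terminal -1 (X); from X.X/O../.OX depth 8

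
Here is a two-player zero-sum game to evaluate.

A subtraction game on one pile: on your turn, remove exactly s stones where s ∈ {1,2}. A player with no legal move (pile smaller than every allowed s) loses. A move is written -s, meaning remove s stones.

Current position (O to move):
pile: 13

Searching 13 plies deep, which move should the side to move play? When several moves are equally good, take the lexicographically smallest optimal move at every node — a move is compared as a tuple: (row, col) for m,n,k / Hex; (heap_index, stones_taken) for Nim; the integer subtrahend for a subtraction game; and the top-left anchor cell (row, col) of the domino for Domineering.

O's best at [13]: -1

p1 O@[13]: -1[12]+1* -2[11]-1
p2 X@[12]: -1[11]-1* -2[10]-1
p3 O@[11]: -1[10]-1 -2[9]+1*
p4 X@[9]: -1[8]-1* -2[7]-1
p5 O@[8]: -1[7]-1 -2[6]+1*
p6 X@[6]: -1[5]-1* -2[4]-1
p7 O@[5]: -1[4]-1 -2[3]+1*
p8 X@[3]: -1[2]-1* -2[1]-1
p9 O@[2]: -1[1]-1 -2[0]+1*
p10 X@[0] terminal -1; root [13] d13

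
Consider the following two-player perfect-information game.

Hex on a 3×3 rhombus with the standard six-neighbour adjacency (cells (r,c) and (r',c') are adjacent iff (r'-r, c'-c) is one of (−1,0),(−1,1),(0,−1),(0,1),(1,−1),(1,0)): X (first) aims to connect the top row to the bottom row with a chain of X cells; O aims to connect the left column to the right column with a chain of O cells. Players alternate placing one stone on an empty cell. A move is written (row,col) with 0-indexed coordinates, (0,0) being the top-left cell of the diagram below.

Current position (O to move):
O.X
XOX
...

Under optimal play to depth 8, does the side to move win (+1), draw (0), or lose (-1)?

value(O.X/XOX/..., O) = -1

p1 O@[O.X/XOX/...]: (0,1)[OOX/XOX/...]-1* (2,0)[O.X/XOX/O..]-1 (2,1)[O.X/XOX/.O.]-1 (2,2)[O.X/XOX/..O]-1
p2 X@[OOX/XOX/...]: (2,0)[OOX/XOX/X..]+1* (2,1)[OOX/XOX/.X.]+1 (2,2)[OOX/XOX/..X]+1
p3 O@[OOX/XOX/X..]: (2,1)[OOX/XOX/XO.]-1* (2,2)[OOX/XOX/X.O]-1
p4 X@[OOX/XOX/XO.]: (2,2)[OOX/XOX/XOX]+1*
p5 O@[OOX/XOX/XOX] terminal -1; root [O.X/XOX/...] d8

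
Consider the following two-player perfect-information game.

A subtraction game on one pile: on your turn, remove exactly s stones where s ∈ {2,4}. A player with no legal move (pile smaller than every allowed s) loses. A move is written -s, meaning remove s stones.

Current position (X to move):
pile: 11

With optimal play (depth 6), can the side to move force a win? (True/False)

ply 1, X at 11 | -2=-1→9; -4=+1→7*
ply 2, O at 7 | -2=-1→5*; -4=-1→3
ply 3, X at 5 | -2=-1→3; -4=+1→1*
ply 4: 1 is terminal -1 (O); from 11 depth 6

X winning at [11]: True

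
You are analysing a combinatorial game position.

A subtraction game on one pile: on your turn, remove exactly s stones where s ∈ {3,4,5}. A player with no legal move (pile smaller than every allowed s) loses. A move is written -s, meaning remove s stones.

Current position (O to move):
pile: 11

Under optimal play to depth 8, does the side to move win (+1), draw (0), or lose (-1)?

value(11, O) = +1

[11] O move#1: -3:+1/8*, -4:-1/7, -5:-1/6
[8] X move#2: -3:-1/5*, -4:-1/4, -5:-1/3
[5] O move#3: -3:+1/2*, -4:+1/1, -5:+1/0
[2] end (terminal -1, X#4); searched 11 to 8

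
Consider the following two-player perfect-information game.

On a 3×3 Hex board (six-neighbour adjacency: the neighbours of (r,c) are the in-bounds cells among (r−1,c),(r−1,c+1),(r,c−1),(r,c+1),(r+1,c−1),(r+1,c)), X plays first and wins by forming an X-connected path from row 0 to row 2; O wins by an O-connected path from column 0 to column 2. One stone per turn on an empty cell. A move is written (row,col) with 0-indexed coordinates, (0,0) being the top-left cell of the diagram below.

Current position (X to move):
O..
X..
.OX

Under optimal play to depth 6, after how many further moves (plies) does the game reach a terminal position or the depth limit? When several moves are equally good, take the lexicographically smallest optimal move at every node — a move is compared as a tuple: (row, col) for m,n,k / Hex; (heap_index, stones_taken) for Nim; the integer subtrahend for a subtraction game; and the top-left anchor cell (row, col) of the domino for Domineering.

PV length from [O../X../.OX]: 5 plies

ply 1, X at O../X../.OX | (0,1)=+1→OX./X../.OX*; (0,2)=+1→O.X/X../.OX; (1,1)=+1→O../XX./.OX; (1,2)=+1→O../X.X/.OX; (2,0)=+1→O../X../XOX
ply 2, O at OX./X../.OX | (0,2)=-1→OXO/X../.OX*; (1,1)=-1→OX./XO./.OX; (1,2)=-1→OX./X.O/.OX; (2,0)=-1→OX./X../OOX
ply 3, X at OXO/X../.OX | (1,1)=+1→OXO/XX./.OX*; (1,2)=+1→OXO/X.X/.OX; (2,0)=+1→OXO/X../XOX
ply 4, O at OXO/XX./.OX | (1,2)=-1→OXO/XXO/.OX*; (2,0)=-1→OXO/XX./OOX
ply 5, X at OXO/XXO/.OX | (2,0)=+1→OXO/XXO/XOX*
ply 6: OXO/XXO/XOX is terminal -1 (O); from O../X../.OX depth 6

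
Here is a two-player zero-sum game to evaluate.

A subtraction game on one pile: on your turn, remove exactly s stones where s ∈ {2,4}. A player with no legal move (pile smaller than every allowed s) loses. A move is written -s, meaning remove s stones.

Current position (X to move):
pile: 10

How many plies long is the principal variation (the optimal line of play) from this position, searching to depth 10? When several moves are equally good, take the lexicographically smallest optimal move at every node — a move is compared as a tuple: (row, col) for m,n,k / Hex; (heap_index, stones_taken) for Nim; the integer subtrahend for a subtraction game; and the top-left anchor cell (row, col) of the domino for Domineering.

PV length from [10]: 3 plies

p1 X@[10]: -2[8]-1 -4[6]+1*
p2 O@[6]: -2[4]-1* -4[2]-1
p3 X@[4]: -2[2]-1 -4[0]+1*
p4 O@[0] terminal -1; root [10] d10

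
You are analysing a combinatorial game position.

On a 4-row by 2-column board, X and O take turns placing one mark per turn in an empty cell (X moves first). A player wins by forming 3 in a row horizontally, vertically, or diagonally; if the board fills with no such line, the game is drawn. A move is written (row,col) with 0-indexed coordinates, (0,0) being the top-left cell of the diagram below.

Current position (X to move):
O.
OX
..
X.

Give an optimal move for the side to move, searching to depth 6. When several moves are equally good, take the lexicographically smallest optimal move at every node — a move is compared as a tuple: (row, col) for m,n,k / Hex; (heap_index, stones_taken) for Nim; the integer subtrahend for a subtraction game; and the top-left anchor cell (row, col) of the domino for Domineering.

p1 X@[O./OX/../X.]: (0,1)[OX/OX/../X.]-1 (2,0)[O./OX/X./X.]+0* (2,1)[O./OX/.X/X.]-1 (3,1)[O./OX/../XX]-1
p2 O@[O./OX/X./X.]: (0,1)[OO/OX/X./X.]+0* (2,1)[O./OX/XO/X.]+0 (3,1)[O./OX/X./XO]+0
p3 X@[OO/OX/X./X.]: (2,1)[OO/OX/XX/X.]+0* (3,1)[OO/OX/X./XX]+0
p4 O@[OO/OX/XX/X.]: (3,1)[OO/OX/XX/XO]+0*
p5 X@[OO/OX/XX/XO] terminal +0; root [O./OX/../X.] d6

X's best at [O./OX/../X.]: (2,0)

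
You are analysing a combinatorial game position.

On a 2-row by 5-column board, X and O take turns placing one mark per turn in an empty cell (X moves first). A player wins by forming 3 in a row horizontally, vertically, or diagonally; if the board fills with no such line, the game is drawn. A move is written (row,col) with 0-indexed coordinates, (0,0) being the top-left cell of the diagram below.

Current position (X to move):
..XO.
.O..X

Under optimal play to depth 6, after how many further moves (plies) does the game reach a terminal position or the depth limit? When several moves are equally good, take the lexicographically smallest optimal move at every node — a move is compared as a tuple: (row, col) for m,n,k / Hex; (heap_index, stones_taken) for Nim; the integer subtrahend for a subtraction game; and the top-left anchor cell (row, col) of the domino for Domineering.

PV length from [..XO./.O..X]: 6 plies

ply 1, X at ..XO./.O..X | (0,0)=+0→X.XO./.O..X*; (0,1)=+0→.XXO./.O..X; (0,4)=-1→..XOX/.O..X; (1,0)=+0→..XO./XO..X; (1,2)=+0→..XO./.OX.X; (1,3)=+0→..XO./.O.XX
ply 2, O at X.XO./.O..X | (0,1)=+0→XOXO./.O..X*; (0,4)=-1→X.XOO/.O..X; (1,0)=-1→X.XO./OO..X; (1,2)=-1→X.XO./.OO.X; (1,3)=-1→X.XO./.O.OX
ply 3, X at XOXO./.O..X | (0,4)=-1→XOXOX/.O..X; (1,0)=+0→XOXO./XO..X*; (1,2)=+0→XOXO./.OX.X; (1,3)=+0→XOXO./.O.XX
ply 4, O at XOXO./XO..X | (0,4)=+0→XOXOO/XO..X*; (1,2)=+0→XOXO./XOO.X; (1,3)=+0→XOXO./XO.OX
ply 5, X at XOXOO/XO..X | (1,2)=+0→XOXOO/XOX.X*; (1,3)=+0→XOXOO/XO.XX
ply 6, O at XOXOO/XOX.X | (1,3)=+0→XOXOO/XOXOX*
ply 7: XOXOO/XOXOX is terminal +0 (X); from ..XO./.O..X depth 6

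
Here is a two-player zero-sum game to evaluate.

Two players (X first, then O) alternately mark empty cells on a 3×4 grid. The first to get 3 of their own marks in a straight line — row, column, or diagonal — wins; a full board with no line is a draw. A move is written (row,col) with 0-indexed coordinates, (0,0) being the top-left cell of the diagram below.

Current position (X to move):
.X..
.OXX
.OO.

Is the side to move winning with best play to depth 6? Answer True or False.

X winning at [.X../.OXX/.OO.]: True

[.X../.OXX/.OO.] X move#1: (0,0):-1/XX../.OXX/.OO., (0,2):-1/.XX./.OXX/.OO., (0,3):-1/.X.X/.OXX/.OO., (1,0):-1/.X../XOXX/.OO., (2,0):-1/.X../.OXX/XOO., (2,3):+1/.X../.OXX/.OOX*
[.X../.OXX/.OOX] end (terminal -1, O#2); searched .X../.OXX/.OO. to 6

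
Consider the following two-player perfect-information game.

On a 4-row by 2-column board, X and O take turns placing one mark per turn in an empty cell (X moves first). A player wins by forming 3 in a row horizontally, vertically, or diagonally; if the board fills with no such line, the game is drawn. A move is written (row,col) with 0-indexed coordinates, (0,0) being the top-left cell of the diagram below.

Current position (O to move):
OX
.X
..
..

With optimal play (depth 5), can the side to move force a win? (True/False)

p1 O@[OX/.X/../..]: (1,0)[OX/OX/../..]-1 (2,0)[OX/.X/O./..]-1 (2,1)[OX/.X/.O/..]+0* (3,0)[OX/.X/../O.]-1 (3,1)[OX/.X/../.O]-1
p2 X@[OX/.X/.O/..]: (1,0)[OX/XX/.O/..]+0* (2,0)[OX/.X/XO/..]+0 (3,0)[OX/.X/.O/X.]+0 (3,1)[OX/.X/.O/.X]+0
p3 O@[OX/XX/.O/..]: (2,0)[OX/XX/OO/..]+0* (3,0)[OX/XX/.O/O.]+0 (3,1)[OX/XX/.O/.O]+0
p4 X@[OX/XX/OO/..]: (3,0)[OX/XX/OO/X.]+0* (3,1)[OX/XX/OO/.X]+0
p5 O@[OX/XX/OO/X.]: (3,1)[OX/XX/OO/XO]+0*
p6 X@[OX/XX/OO/XO] terminal +0; root [OX/.X/../..] d5

O winning at [OX/.X/../..]: False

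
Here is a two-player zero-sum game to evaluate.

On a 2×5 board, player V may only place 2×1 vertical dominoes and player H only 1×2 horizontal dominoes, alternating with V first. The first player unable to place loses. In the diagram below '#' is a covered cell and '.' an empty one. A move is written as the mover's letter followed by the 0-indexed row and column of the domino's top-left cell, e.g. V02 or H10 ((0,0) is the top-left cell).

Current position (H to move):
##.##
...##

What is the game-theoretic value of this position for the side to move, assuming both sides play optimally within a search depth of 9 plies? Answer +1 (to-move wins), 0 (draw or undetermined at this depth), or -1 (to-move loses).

ply 1, H at ##.##/...## | H10=-1→##.##/##.##; H11=+1→##.##/.####*
ply 2: ##.##/.#### is terminal -1 (V); from ##.##/...## depth 9

value(##.##/...##, H) = +1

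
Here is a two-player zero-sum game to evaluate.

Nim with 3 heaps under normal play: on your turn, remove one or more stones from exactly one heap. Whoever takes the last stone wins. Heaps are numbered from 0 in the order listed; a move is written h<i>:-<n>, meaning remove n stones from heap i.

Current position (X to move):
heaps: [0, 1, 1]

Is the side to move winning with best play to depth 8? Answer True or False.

ply 1, X at (0,1,1) | h1:-1=-1→(0,0,1)*; h2:-1=-1→(0,1,0)
ply 2, O at (0,0,1) | h2:-1=+1→(0,0,0)*
ply 3: (0,0,0) is terminal -1 (X); from (0,1,1) depth 8

X winning at [(0,1,1)]: False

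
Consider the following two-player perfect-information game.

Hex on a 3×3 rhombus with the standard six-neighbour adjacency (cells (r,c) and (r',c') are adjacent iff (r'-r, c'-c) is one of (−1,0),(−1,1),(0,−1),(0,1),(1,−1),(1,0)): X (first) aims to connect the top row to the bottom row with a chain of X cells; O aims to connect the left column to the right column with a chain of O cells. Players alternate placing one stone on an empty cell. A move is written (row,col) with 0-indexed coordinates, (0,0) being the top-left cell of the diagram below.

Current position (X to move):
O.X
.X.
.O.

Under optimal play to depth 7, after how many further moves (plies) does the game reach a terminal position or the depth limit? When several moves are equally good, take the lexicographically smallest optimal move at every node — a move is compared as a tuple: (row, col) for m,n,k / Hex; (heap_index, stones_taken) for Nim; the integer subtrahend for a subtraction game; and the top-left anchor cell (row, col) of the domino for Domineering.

p1 X@[O.X/.X./.O.]: (0,1)[OXX/.X./.O.]-1 (1,0)[O.X/XX./.O.]-1 (1,2)[O.X/.XX/.O.]+1* (2,0)[O.X/.X./XO.]+1 (2,2)[O.X/.X./.OX]+1
p2 O@[O.X/.XX/.O.]: (0,1)[OOX/.XX/.O.]-1* (1,0)[O.X/OXX/.O.]-1 (2,0)[O.X/.XX/OO.]-1 (2,2)[O.X/.XX/.OO]-1
p3 X@[OOX/.XX/.O.]: (1,0)[OOX/XXX/.O.]+1* (2,0)[OOX/.XX/XO.]+1 (2,2)[OOX/.XX/.OX]+1
p4 O@[OOX/XXX/.O.]: (2,0)[OOX/XXX/OO.]-1* (2,2)[OOX/XXX/.OO]-1
p5 X@[OOX/XXX/OO.]: (2,2)[OOX/XXX/OOX]+1*
p6 O@[OOX/XXX/OOX] terminal -1; root [O.X/.X./.O.] d7

PV length from [O.X/.X./.O.]: 5 plies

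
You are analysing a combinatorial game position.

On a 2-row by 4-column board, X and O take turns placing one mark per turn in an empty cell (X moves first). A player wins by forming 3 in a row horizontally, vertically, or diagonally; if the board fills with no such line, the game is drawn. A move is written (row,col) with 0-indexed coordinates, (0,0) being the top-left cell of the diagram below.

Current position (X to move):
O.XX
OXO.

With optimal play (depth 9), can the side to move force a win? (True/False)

X winning at [O.XX/OXO.]: True

ply 1, X at O.XX/OXO. | (0,1)=+1→OXXX/OXO.*; (1,3)=+0→O.XX/OXOX
ply 2: OXXX/OXO. is terminal -1 (O); from O.XX/OXO. depth 9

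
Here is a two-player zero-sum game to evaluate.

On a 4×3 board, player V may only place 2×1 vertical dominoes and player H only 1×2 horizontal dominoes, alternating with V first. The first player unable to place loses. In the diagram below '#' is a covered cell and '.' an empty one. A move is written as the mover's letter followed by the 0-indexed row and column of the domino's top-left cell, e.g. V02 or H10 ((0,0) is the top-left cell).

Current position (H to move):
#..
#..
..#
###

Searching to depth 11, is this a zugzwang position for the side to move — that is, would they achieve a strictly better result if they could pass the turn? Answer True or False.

zugzwang(#../#../..#/###, H) = False

p1 H@[#../#../..#/###]: H01[###/#../..#/###]-1 H11[#../###/..#/###]+1* H20[#../#../###/###]-1
p2 V@[#../###/..#/###] terminal -1; root [#../#../..#/###] d11
pass branch (V moves first from the same position):
  | p1 V@[#../#../..#/###]: V01[##./##./..#/###]+1* V02[#.#/#.#/..#/###]+1 V11[#../##./.##/###]-1
  | p2 H@[##./##./..#/###]: H20[##./##./###/###]-1*
  | p3 V@[##./##./###/###]: V02[###/###/###/###]+1*
  | p4 H@[###/###/###/###] terminal -1; root [#../#../..#/###] d11
H moving scores +1; H passing scores -1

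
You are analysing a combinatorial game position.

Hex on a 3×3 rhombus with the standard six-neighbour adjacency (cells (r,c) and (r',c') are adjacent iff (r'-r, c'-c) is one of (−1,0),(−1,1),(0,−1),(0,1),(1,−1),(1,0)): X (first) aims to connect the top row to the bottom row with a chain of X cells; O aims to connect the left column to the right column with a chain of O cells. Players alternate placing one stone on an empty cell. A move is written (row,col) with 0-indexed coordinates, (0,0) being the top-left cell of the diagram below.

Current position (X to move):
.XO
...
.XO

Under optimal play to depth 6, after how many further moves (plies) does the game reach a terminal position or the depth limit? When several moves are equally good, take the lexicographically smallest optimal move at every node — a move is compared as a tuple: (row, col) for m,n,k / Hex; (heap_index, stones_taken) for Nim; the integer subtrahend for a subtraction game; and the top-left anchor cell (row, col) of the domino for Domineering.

PV length from [.XO/.../.XO]: 3 plies

ply 1, X at .XO/.../.XO | (0,0)=-1→XXO/.../.XO; (1,0)=+1→.XO/X../.XO*; (1,1)=+1→.XO/.X./.XO; (1,2)=-1→.XO/..X/.XO; (2,0)=+1→.XO/.../XXO
ply 2, O at .XO/X../.XO | (0,0)=-1→OXO/X../.XO*; (1,1)=-1→.XO/XO./.XO; (1,2)=-1→.XO/X.O/.XO; (2,0)=-1→.XO/X../OXO
ply 3, X at OXO/X../.XO | (1,1)=+1→OXO/XX./.XO*; (1,2)=+1→OXO/X.X/.XO; (2,0)=+1→OXO/X../XXO
ply 4: OXO/XX./.XO is terminal -1 (O); from .XO/.../.XO depth 6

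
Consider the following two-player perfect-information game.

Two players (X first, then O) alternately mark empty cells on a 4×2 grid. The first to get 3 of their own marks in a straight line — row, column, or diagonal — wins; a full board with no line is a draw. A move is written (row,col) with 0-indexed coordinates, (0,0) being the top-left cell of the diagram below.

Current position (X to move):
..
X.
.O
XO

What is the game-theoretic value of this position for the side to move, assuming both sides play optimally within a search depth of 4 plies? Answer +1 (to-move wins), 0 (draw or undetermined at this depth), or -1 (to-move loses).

ply 1, X at ../X./.O/XO | (0,0)=-1→X./X./.O/XO; (0,1)=-1→.X/X./.O/XO; (1,1)=+0→../XX/.O/XO; (2,0)=+1→../X./XO/XO*
ply 2: ../X./XO/XO is terminal -1 (O); from ../X./.O/XO depth 4

value(../X./.O/XO, X) = +1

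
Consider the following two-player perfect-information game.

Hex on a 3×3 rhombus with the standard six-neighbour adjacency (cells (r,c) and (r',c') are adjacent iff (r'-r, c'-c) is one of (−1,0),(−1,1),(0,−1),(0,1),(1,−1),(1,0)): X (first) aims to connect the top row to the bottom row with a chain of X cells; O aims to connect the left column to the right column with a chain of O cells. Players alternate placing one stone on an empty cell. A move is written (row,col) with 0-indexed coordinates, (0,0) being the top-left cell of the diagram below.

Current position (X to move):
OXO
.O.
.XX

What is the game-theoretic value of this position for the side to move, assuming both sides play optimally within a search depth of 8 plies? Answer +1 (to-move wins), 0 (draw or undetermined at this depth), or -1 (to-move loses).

value(OXO/.O./.XX, X) = -1

[OXO/.O./.XX] X move#1: (1,0):-1/OXO/XO./.XX*, (1,2):-1/OXO/.OX/.XX, (2,0):-1/OXO/.O./XXX
[OXO/XO./.XX] O move#2: (1,2):-1/OXO/XOO/.XX, (2,0):+1/OXO/XO./OXX*
[OXO/XO./OXX] end (terminal -1, X#3); searched OXO/.O./.XX to 8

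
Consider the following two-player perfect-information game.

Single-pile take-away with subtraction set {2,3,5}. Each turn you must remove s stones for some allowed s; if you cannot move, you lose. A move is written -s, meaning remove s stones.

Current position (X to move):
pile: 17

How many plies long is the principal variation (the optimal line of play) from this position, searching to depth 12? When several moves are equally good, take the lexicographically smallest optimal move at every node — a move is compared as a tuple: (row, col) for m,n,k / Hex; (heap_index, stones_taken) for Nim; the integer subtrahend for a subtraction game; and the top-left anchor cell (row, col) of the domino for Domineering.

p1 X@[17]: -2[15]+1* -3[14]+1 -5[12]-1
p2 O@[15]: -2[13]-1* -3[12]-1 -5[10]-1
p3 X@[13]: -2[11]-1 -3[10]-1 -5[8]+1*
p4 O@[8]: -2[6]-1* -3[5]-1 -5[3]-1
p5 X@[6]: -2[4]-1 -3[3]-1 -5[1]+1*
p6 O@[1] terminal -1; root [17] d12

PV length from [17]: 5 plies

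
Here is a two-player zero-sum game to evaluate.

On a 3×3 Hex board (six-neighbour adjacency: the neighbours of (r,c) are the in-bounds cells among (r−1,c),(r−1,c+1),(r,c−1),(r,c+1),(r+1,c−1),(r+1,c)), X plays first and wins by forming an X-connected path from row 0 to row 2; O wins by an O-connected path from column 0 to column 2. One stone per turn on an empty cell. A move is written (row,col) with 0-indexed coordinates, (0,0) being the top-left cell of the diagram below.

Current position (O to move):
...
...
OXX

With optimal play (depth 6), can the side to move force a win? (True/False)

O winning at [.../.../OXX]: True

[.../.../OXX] O move#1: (0,0):-1/O../.../OXX, (0,1):-1/.O./.../OXX, (0,2):+1/..O/.../OXX*, (1,0):-1/.../O../OXX, (1,1):+1/.../.O./OXX, (1,2):-1/.../..O/OXX
[..O/.../OXX] X move#2: (0,0):-1/X.O/.../OXX*, (0,1):-1/.XO/.../OXX, (1,0):-1/..O/X../OXX, (1,1):-1/..O/.X./OXX, (1,2):-1/..O/..X/OXX
[X.O/.../OXX] O move#3: (0,1):+1/XOO/.../OXX*, (1,0):+1/X.O/O../OXX, (1,1):+1/X.O/.O./OXX, (1,2):-1/X.O/..O/OXX
[XOO/.../OXX] X move#4: (1,0):-1/XOO/X../OXX*, (1,1):-1/XOO/.X./OXX, (1,2):-1/XOO/..X/OXX
[XOO/X../OXX] O move#5: (1,1):+1/XOO/XO./OXX*, (1,2):-1/XOO/X.O/OXX
[XOO/XO./OXX] end (terminal -1, X#6); searched .../.../OXX to 6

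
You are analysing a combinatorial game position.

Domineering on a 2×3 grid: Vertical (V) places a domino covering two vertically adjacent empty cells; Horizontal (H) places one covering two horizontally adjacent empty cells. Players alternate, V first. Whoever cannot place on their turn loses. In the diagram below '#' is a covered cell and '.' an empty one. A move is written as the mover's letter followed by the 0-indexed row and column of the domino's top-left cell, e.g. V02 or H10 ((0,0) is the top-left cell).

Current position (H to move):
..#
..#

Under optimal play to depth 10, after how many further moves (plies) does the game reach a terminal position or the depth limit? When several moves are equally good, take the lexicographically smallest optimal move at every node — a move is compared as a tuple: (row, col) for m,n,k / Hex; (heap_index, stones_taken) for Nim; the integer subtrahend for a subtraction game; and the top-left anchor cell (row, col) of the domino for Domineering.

PV length from [..#/..#]: 1 ply

[..#/..#] H move#1: H00:+1/###/..#*, H10:+1/..#/###
[###/..#] end (terminal -1, V#2); searched ..#/..# to 10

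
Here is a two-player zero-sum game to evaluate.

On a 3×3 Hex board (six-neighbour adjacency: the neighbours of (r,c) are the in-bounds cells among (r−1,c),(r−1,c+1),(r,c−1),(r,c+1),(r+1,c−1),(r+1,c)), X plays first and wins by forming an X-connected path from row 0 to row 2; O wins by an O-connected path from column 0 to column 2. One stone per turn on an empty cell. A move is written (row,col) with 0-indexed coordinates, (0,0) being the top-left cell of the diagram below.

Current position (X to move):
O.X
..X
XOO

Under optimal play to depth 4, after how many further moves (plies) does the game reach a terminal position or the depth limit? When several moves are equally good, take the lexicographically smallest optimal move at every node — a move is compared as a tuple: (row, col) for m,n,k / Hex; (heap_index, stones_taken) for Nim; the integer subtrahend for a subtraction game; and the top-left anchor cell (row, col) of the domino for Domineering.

ply 1, X at O.X/..X/XOO | (0,1)=+1→OXX/..X/XOO*; (1,0)=+1→O.X/X.X/XOO; (1,1)=+1→O.X/.XX/XOO
ply 2, O at OXX/..X/XOO | (1,0)=-1→OXX/O.X/XOO*; (1,1)=-1→OXX/.OX/XOO
ply 3, X at OXX/O.X/XOO | (1,1)=+1→OXX/OXX/XOO*
ply 4: OXX/OXX/XOO is terminal -1 (O); from O.X/..X/XOO depth 4

PV length from [O.X/..X/XOO]: 3 plies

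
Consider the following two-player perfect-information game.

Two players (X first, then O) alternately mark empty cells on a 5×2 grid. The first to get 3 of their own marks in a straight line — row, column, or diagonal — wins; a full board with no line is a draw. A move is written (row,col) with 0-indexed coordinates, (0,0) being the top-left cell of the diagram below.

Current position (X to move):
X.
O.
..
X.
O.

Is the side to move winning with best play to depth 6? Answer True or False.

p1 X@[X./O./../X./O.]: (0,1)[XX/O./../X./O.]+0* (1,1)[X./OX/../X./O.]+0 (2,0)[X./O./X./X./O.]+0 (2,1)[X./O./.X/X./O.]+0 (3,1)[X./O./../XX/O.]+0 (4,1)[X./O./../X./OX]+0
p2 O@[XX/O./../X./O.]: (1,1)[XX/OO/../X./O.]+0* (2,0)[XX/O./O./X./O.]+0 (2,1)[XX/O./.O/X./O.]+0 (3,1)[XX/O./../XO/O.]+0 (4,1)[XX/O./../X./OO]+0
p3 X@[XX/OO/../X./O.]: (2,0)[XX/OO/X./X./O.]+0* (2,1)[XX/OO/.X/X./O.]+0 (3,1)[XX/OO/../XX/O.]+0 (4,1)[XX/OO/../X./OX]+0
p4 O@[XX/OO/X./X./O.]: (2,1)[XX/OO/XO/X./O.]+0* (3,1)[XX/OO/X./XO/O.]+0 (4,1)[XX/OO/X./X./OO]+0
p5 X@[XX/OO/XO/X./O.]: (3,1)[XX/OO/XO/XX/O.]+0* (4,1)[XX/OO/XO/X./OX]-1
p6 O@[XX/OO/XO/XX/O.]: (4,1)[XX/OO/XO/XX/OO]+0*
p7 X@[XX/OO/XO/XX/OO] terminal +0; root [X./O./../X./O.] d6

X winning at [X./O./../X./O.]: False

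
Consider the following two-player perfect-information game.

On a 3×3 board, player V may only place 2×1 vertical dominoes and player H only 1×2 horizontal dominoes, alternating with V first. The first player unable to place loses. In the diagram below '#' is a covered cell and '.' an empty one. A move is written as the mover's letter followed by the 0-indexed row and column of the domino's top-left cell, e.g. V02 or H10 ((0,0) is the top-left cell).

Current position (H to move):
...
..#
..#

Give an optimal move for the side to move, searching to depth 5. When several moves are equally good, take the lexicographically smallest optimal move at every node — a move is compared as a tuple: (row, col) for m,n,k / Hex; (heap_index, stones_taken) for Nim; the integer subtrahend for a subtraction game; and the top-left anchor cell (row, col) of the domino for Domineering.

p1 H@[.../..#/..#]: H00[##./..#/..#]-1 H01[.##/..#/..#]-1 H10[.../###/..#]+1* H20[.../..#/###]-1
p2 V@[.../###/..#] terminal -1; root [.../..#/..#] d5

H's best at [.../..#/..#]: H10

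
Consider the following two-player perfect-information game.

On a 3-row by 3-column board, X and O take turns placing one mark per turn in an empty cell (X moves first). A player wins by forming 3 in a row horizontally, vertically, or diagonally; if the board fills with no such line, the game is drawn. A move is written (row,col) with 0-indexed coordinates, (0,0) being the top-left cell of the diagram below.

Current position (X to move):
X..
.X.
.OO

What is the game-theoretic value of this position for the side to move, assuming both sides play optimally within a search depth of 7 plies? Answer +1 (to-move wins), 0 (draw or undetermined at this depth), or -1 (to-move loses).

value(X../.X./.OO, X) = +1

p1 X@[X../.X./.OO]: (0,1)[XX./.X./.OO]-1 (0,2)[X.X/.X./.OO]-1 (1,0)[X../XX./.OO]-1 (1,2)[X../.XX/.OO]-1 (2,0)[X../.X./XOO]+1*
p2 O@[X../.X./XOO]: (0,1)[XO./.X./XOO]-1* (0,2)[X.O/.X./XOO]-1 (1,0)[X../OX./XOO]-1 (1,2)[X../.XO/XOO]-1
p3 X@[XO./.X./XOO]: (0,2)[XOX/.X./XOO]+1* (1,0)[XO./XX./XOO]+1 (1,2)[XO./.XX/XOO]+1
p4 O@[XOX/.X./XOO] terminal -1; root [X../.X./.OO] d7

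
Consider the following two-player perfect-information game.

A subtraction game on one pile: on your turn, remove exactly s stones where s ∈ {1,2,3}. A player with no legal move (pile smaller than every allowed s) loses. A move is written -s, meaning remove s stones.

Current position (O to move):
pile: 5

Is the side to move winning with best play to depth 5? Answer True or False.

p1 O@[5]: -1[4]+1* -2[3]-1 -3[2]-1
p2 X@[4]: -1[3]-1* -2[2]-1 -3[1]-1
p3 O@[3]: -1[2]-1 -2[1]-1 -3[0]+1*
p4 X@[0] terminal -1; root [5] d5

O winning at [5]: True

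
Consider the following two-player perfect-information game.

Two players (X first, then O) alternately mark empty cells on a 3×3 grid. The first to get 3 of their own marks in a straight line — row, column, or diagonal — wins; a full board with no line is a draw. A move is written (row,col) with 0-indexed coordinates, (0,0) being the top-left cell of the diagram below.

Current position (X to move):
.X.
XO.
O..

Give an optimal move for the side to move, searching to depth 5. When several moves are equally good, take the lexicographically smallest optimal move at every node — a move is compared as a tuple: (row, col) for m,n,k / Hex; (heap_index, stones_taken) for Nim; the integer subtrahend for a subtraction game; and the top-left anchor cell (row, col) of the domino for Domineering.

X's best at [.X./XO./O..]: (0,2)

[.X./XO./O..] X move#1: (0,0):-1/XX./XO./O.., (0,2):+0/.XX/XO./O..*, (1,2):-1/.X./XOX/O.., (2,1):-1/.X./XO./OX., (2,2):-1/.X./XO./O.X
[.XX/XO./O..] O move#2: (0,0):+0/OXX/XO./O..*, (1,2):-1/.XX/XOO/O.., (2,1):-1/.XX/XO./OO., (2,2):-1/.XX/XO./O.O
[OXX/XO./O..] X move#3: (1,2):-1/OXX/XOX/O.., (2,1):-1/OXX/XO./OX., (2,2):+0/OXX/XO./O.X*
[OXX/XO./O.X] O move#4: (1,2):+0/OXX/XOO/O.X*, (2,1):-1/OXX/XO./OOX
[OXX/XOO/O.X] X move#5: (2,1):+0/OXX/XOO/OXX*
[OXX/XOO/OXX] end (terminal +0, O#6); searched .X./XO./O.. to 5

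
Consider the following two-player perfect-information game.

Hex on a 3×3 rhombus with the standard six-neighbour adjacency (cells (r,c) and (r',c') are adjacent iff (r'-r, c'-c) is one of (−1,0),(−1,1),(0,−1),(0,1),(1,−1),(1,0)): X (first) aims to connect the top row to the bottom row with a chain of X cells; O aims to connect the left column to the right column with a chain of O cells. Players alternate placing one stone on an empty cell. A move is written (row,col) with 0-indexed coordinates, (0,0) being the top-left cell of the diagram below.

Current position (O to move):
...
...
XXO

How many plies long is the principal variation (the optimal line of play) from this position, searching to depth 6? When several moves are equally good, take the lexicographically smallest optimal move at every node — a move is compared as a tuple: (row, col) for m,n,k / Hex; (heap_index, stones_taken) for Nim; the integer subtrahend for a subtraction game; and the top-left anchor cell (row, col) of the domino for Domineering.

[.../.../XXO] O move#1: (0,0):-1/O../.../XXO*, (0,1):-1/.O./.../XXO, (0,2):-1/..O/.../XXO, (1,0):-1/.../O../XXO, (1,1):-1/.../.O./XXO, (1,2):-1/.../..O/XXO
[O../.../XXO] X move#2: (0,1):+1/OX./.../XXO*, (0,2):+1/O.X/.../XXO, (1,0):+1/O../X../XXO, (1,1):+1/O../.X./XXO, (1,2):+1/O../..X/XXO
[OX./.../XXO] O move#3: (0,2):-1/OXO/.../XXO*, (1,0):-1/OX./O../XXO, (1,1):-1/OX./.O./XXO, (1,2):-1/OX./..O/XXO
[OXO/.../XXO] X move#4: (1,0):+1/OXO/X../XXO*, (1,1):+1/OXO/.X./XXO, (1,2):+1/OXO/..X/XXO
[OXO/X../XXO] end (terminal -1, O#5); searched .../.../XXO to 6

PV length from [.../.../XXO]: 4 plies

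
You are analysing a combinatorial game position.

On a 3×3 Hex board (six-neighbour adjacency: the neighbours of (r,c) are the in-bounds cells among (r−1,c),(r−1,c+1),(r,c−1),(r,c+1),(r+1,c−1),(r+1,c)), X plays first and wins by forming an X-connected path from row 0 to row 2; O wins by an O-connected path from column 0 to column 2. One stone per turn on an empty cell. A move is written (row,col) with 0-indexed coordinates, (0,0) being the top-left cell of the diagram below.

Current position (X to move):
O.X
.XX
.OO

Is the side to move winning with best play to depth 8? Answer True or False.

X winning at [O.X/.XX/.OO]: True

p1 X@[O.X/.XX/.OO]: (0,1)[OXX/.XX/.OO]-1 (1,0)[O.X/XXX/.OO]-1 (2,0)[O.X/.XX/XOO]+1*
p2 O@[O.X/.XX/XOO] terminal -1; root [O.X/.XX/.OO] d8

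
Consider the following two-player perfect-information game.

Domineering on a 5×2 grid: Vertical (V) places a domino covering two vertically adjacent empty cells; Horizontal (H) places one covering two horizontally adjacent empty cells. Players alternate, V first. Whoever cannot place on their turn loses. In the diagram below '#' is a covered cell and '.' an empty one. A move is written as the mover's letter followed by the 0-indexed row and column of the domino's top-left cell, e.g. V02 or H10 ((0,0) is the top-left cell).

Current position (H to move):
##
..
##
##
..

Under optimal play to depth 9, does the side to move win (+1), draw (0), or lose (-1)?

value(##/../##/##/.., H) = +1

ply 1, H at ##/../##/##/.. | H10=+1→##/##/##/##/..*; H40=+1→##/../##/##/##
ply 2: ##/##/##/##/.. is terminal -1 (V); from ##/../##/##/.. depth 9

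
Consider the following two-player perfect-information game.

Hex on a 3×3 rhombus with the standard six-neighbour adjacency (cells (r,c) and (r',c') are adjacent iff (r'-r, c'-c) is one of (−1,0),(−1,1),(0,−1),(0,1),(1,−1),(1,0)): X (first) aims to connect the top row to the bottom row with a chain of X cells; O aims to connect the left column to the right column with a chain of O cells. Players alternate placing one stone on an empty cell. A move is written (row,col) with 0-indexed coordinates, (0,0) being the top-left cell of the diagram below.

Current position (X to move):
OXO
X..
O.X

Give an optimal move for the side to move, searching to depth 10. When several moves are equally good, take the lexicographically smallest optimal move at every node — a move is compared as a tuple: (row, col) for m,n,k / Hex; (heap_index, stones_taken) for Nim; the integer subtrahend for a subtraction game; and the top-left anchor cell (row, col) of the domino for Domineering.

p1 X@[OXO/X../O.X]: (1,1)[OXO/XX./O.X]+1* (1,2)[OXO/X.X/O.X]-1 (2,1)[OXO/X../OXX]-1
p2 O@[OXO/XX./O.X]: (1,2)[OXO/XXO/O.X]-1* (2,1)[OXO/XX./OOX]-1
p3 X@[OXO/XXO/O.X]: (2,1)[OXO/XXO/OXX]+1*
p4 O@[OXO/XXO/OXX] terminal -1; root [OXO/X../O.X] d10

X's best at [OXO/X../O.X]: (1,1)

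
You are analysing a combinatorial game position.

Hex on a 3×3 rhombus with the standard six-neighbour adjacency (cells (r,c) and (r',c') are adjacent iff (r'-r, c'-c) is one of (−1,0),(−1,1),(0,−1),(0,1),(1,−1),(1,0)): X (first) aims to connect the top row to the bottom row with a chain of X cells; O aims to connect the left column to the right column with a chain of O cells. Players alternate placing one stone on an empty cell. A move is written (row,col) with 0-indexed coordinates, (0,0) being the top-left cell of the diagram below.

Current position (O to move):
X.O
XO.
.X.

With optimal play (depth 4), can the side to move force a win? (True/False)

O winning at [X.O/XO./.X.]: True

p1 O@[X.O/XO./.X.]: (0,1)[XOO/XO./.X.]-1 (1,2)[X.O/XOO/.X.]-1 (2,0)[X.O/XO./OX.]+1* (2,2)[X.O/XO./.XO]-1
p2 X@[X.O/XO./OX.] terminal -1; root [X.O/XO./.X.] d4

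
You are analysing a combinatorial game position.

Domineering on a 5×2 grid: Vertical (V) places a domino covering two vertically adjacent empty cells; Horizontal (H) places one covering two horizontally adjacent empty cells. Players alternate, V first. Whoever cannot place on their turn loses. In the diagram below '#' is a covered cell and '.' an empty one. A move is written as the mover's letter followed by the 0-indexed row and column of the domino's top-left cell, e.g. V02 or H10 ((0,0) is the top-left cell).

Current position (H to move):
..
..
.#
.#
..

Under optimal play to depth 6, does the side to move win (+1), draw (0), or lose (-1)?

[../../.#/.#/..] H move#1: H00:+1/##/../.#/.#/..*, H10:+1/../##/.#/.#/.., H40:-1/../../.#/.#/##
[##/../.#/.#/..] V move#2: V10:-1/##/#./##/.#/..*, V20:-1/##/../##/##/.., V30:-1/##/../.#/##/#.
[##/#./##/.#/..] H move#3: H40:+1/##/#./##/.#/##*
[##/#./##/.#/##] end (terminal -1, V#4); searched ../../.#/.#/.. to 6

value(../../.#/.#/.., H) = +1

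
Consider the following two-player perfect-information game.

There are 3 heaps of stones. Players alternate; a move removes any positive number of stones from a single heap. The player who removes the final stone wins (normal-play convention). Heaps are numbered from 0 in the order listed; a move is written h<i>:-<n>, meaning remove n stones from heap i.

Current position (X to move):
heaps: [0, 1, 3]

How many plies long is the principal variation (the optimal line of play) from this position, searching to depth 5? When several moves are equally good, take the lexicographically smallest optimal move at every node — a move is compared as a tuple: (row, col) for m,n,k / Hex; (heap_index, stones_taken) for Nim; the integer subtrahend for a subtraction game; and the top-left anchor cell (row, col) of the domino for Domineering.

PV length from [(0,1,3)]: 3 plies

p1 X@[(0,1,3)]: h1:-1[(0,0,3)]-1 h2:-1[(0,1,2)]-1 h2:-2[(0,1,1)]+1* h2:-3[(0,1,0)]-1
p2 O@[(0,1,1)]: h1:-1[(0,0,1)]-1* h2:-1[(0,1,0)]-1
p3 X@[(0,0,1)]: h2:-1[(0,0,0)]+1*
p4 O@[(0,0,0)] terminal -1; root [(0,1,3)] d5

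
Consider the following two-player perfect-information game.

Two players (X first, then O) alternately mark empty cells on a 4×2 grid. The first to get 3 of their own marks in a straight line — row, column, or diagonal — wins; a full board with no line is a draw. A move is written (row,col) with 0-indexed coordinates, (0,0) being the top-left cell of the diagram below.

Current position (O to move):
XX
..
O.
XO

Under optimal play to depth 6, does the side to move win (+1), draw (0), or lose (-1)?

[XX/../O./XO] O move#1: (1,0):+0/XX/O./O./XO*, (1,1):+0/XX/.O/O./XO, (2,1):+0/XX/../OO/XO
[XX/O./O./XO] X move#2: (1,1):+0/XX/OX/O./XO*, (2,1):+0/XX/O./OX/XO
[XX/OX/O./XO] O move#3: (2,1):+0/XX/OX/OO/XO*
[XX/OX/OO/XO] end (terminal +0, X#4); searched XX/../O./XO to 6

value(XX/../O./XO, O) = 0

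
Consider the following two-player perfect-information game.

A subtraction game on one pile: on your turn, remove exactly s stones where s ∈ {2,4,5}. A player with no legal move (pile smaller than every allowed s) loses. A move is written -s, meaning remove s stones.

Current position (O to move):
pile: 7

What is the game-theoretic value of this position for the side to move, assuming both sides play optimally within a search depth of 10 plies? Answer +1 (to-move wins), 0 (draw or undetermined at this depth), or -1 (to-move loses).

value(7, O) = -1

ply 1, O at 7 | -2=-1→5*; -4=-1→3; -5=-1→2
ply 2, X at 5 | -2=-1→3; -4=+1→1*; -5=+1→0
ply 3: 1 is terminal -1 (O); from 7 depth 10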